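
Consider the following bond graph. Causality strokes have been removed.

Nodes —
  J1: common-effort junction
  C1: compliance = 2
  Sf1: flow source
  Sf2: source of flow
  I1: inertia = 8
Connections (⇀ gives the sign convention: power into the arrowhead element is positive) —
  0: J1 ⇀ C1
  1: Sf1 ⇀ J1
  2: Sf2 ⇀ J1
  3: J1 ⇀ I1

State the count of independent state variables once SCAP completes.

2  (C1, I1 all integral)

bond 1 stroke→Sf1  (source Sf1 imposes f)
bond 2 stroke→Sf2  (Sf2 fixes flow; stroke at Sf2)
bond 0 stroke→J1  (C1 outputs effort q/C1)
bond 3 stroke→I1  (common-e at J1 fixed by 0)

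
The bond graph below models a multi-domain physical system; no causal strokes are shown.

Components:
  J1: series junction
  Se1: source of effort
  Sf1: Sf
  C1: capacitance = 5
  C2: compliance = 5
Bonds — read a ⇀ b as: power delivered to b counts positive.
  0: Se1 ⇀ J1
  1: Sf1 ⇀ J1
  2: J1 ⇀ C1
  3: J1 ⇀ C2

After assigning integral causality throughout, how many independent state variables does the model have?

2  (C1, C2 all integral)

#0 stroke→J1  (Se1 fixes effort; stroke away)
#1 stroke→Sf1  (Sf1: flow source, stroke at near end)
#2 stroke→J1  (common-f at J1 fixed by 1)
#3 stroke→J1  (J1 flow already set via bond 1)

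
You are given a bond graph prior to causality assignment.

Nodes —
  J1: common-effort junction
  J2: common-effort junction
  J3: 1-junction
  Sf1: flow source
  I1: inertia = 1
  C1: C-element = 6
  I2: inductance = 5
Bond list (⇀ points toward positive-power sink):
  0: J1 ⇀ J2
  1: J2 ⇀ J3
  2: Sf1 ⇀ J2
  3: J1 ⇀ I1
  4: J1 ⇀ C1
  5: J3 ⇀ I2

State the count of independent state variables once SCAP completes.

bond 2 |Sf1  (source Sf1 imposes f)
bond 3 |I1  (I1: I, integral causality)
bond 4 |J1  (C1 outputs effort q/C1)
bond 0 |J2  (J1: bond 4 brought effort, rest push out)
bond 1 |J3  (J2 effort already set via bond 0)
bond 5 |I2  (closing 1-jn rule on J3)

3  (C1, I1, I2 all integral)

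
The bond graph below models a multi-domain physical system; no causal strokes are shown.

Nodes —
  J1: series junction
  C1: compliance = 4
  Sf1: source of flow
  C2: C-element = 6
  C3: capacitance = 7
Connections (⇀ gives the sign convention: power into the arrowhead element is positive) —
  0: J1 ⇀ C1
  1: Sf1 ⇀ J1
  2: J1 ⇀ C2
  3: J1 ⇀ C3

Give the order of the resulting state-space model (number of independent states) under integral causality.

3  (C1, C2, C3 all integral)

b1 →Sf1  (Sf1 fixes flow; stroke at Sf1)
b0 →J1  (J1: bond 1 brought flow, rest push out)
b2 →J1  (1-jn J1 has f-setter on 1)
b3 →J1  (J1 flow already set via bond 1)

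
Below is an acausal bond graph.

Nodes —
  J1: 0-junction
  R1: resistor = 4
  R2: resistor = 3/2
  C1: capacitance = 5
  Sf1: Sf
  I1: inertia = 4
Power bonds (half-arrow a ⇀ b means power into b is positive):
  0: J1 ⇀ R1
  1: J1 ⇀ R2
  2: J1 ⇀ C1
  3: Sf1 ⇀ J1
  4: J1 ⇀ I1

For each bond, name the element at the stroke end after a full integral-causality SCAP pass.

bond 0 stroke at R1
bond 1 stroke at R2
bond 2 stroke at J1
bond 3 stroke at Sf1
bond 4 stroke at I1

β3 stroke at Sf1  (Sf1 fixes flow; stroke at Sf1)
β2 stroke at J1  (prefer integral on C1)
β0 stroke at R1  (0-jn J1 has e-setter on 2)
β1 stroke at R2  (common-e at J1 fixed by 2)
β4 stroke at I1  (J1: bond 2 brought effort, rest push out)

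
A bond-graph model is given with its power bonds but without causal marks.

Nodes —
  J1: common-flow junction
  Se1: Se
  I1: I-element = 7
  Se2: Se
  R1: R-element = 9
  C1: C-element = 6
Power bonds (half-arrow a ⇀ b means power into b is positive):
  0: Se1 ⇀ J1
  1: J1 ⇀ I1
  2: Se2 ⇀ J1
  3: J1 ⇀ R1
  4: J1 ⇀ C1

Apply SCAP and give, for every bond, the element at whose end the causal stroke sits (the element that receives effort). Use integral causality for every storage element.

bond 0 stroke at J1  (Se1: effort source, stroke at far end)
bond 2 stroke at J1  (Se2: effort source, stroke at far end)
bond 1 stroke at I1  (I1 outputs flow p/I1)
bond 3 stroke at J1  (1-jn J1 has f-setter on 1)
bond 4 stroke at J1  (J1 flow already set via bond 1)

b0 stroke→J1
b1 stroke→I1
b2 stroke→J1
b3 stroke→J1
b4 stroke→J1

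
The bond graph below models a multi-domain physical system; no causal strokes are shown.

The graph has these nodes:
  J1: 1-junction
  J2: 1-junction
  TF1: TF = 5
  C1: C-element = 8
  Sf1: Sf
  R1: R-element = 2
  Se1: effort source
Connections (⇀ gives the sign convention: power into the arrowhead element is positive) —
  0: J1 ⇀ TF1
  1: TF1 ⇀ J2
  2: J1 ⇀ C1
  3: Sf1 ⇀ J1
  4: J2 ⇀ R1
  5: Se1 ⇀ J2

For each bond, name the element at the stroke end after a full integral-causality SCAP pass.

b3 stroke→Sf1  (Sf1 fixes flow; stroke at Sf1)
b5 stroke→J2  (Se1: effort source, stroke at far end)
b0 stroke→J1  (J1: bond 3 brought flow, rest push out)
b2 stroke→J1  (J1: bond 3 brought flow, rest push out)
b1 stroke→TF1  (TF1: transformer flips bond 0)
b4 stroke→J2  (1-jn J2 has f-setter on 1)

bond 0 |J1
bond 1 |TF1
bond 2 |J1
bond 3 |Sf1
bond 4 |J2
bond 5 |J2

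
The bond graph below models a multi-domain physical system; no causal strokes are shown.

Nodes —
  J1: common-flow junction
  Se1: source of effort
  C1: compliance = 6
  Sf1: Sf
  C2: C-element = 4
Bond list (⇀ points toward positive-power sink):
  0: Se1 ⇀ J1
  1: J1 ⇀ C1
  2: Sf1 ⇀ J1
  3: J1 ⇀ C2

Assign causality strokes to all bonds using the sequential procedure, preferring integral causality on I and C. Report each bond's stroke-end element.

β0 stroke→J1
β1 stroke→J1
β2 stroke→Sf1
β3 stroke→J1

bond 0 →J1  (Se1 (Se) sets effort on bond)
bond 2 →Sf1  (Sf1 (Sf) sets flow on bond)
bond 1 →J1  (common-f at J1 fixed by 2)
bond 3 →J1  (J1 flow already set via bond 2)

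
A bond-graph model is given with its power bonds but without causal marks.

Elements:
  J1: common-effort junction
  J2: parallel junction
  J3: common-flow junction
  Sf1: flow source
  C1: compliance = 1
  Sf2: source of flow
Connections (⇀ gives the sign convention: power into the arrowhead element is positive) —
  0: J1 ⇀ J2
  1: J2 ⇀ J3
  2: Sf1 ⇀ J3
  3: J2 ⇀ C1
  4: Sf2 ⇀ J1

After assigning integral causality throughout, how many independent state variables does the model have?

β2 |Sf1  (Sf1 fixes flow; stroke at Sf1)
β4 |Sf2  (Sf2 fixes flow; stroke at Sf2)
β0 |J1  (J1 needs exactly one e-in)
β1 |J3  (J3: bond 2 brought flow, rest push out)
β3 |J2  (only one effort-in slot at J2)

1  (C1 all integral)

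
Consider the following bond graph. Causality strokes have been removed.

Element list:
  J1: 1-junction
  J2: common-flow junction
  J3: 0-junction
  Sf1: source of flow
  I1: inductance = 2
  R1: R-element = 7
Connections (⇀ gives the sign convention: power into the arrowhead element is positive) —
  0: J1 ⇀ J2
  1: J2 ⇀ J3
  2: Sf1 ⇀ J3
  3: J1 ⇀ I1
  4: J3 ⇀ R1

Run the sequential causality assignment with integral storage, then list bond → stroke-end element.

#2 |Sf1  (Sf1 (Sf) sets flow on bond)
#3 |I1  (prefer integral on I1)
#0 |J1  (1-jn J1 has f-setter on 3)
#1 |J2  (common-f at J2 fixed by 0)
#4 |J3  (only one effort-in slot at J3)

bond 0 stroke→J1
bond 1 stroke→J2
bond 2 stroke→Sf1
bond 3 stroke→I1
bond 4 stroke→J3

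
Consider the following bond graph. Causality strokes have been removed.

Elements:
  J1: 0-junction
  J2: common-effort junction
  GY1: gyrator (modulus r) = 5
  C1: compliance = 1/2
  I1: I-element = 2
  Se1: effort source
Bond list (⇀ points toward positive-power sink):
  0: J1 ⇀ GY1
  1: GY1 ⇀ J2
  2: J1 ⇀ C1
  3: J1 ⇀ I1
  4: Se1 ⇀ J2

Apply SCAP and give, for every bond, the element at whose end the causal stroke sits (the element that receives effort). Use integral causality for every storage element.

#4 stroke at J2  (source Se1 imposes e)
#1 stroke at GY1  (J2: bond 4 brought effort, rest push out)
#0 stroke at GY1  (GY GY1: same side as bond 1)
#2 stroke at J1  (C1: C, integral causality)
#3 stroke at I1  (common-e at J1 fixed by 2)

bond 0 →GY1
bond 1 →GY1
bond 2 →J1
bond 3 →I1
bond 4 →J2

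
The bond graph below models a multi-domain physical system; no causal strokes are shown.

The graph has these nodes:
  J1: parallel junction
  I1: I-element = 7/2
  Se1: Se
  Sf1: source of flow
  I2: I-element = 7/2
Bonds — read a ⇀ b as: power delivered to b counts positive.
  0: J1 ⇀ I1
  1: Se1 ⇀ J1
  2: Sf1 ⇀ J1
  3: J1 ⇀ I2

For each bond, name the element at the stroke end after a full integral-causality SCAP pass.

#0 stroke at I1
#1 stroke at J1
#2 stroke at Sf1
#3 stroke at I2

bond 1 |J1  (source Se1 imposes e)
bond 2 |Sf1  (source Sf1 imposes f)
bond 0 |I1  (0-jn J1 has e-setter on 1)
bond 3 |I2  (common-e at J1 fixed by 1)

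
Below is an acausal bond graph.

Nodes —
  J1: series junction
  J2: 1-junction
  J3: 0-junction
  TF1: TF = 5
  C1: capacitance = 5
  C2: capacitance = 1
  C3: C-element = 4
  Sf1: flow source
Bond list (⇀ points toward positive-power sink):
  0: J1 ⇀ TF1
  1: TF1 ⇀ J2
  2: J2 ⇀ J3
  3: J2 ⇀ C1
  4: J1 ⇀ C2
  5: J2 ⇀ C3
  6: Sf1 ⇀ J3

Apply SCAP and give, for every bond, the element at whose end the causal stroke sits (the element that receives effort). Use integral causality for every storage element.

#6 →Sf1  (Sf1 (Sf) sets flow on bond)
#2 →J3  (closing 0-jn rule on J3)
#1 →J2  (J2: bond 2 brought flow, rest push out)
#3 →J2  (J2 flow already set via bond 2)
#5 →J2  (J2: bond 2 brought flow, rest push out)
#0 →TF1  (TF1 one-in-one-out from 1)
#4 →J1  (common-f at J1 fixed by 0)

#0 |TF1
#1 |J2
#2 |J3
#3 |J2
#4 |J1
#5 |J2
#6 |Sf1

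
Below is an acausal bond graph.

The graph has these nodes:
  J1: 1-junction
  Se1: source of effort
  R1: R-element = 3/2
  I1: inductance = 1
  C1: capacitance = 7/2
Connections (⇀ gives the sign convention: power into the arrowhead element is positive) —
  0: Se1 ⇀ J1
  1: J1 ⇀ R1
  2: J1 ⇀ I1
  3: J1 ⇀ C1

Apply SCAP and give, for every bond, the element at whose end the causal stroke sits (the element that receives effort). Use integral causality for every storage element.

b0 |J1
b1 |J1
b2 |I1
b3 |J1

bond 0 stroke at J1  (Se1 fixes effort; stroke away)
bond 2 stroke at I1  (prefer integral on I1)
bond 1 stroke at J1  (J1: bond 2 brought flow, rest push out)
bond 3 stroke at J1  (1-jn J1 has f-setter on 2)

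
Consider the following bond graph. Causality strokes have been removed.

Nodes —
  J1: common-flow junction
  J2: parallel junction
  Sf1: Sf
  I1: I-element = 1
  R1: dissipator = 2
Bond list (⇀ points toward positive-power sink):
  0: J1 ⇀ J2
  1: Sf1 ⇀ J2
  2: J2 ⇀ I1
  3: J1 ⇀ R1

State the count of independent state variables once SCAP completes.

bond 1 stroke at Sf1  (source Sf1 imposes f)
bond 2 stroke at I1  (I1 outputs flow p/I1)
bond 0 stroke at J2  (J2 needs exactly one e-in)
bond 3 stroke at J1  (common-f at J1 fixed by 0)

1  (I1 all integral)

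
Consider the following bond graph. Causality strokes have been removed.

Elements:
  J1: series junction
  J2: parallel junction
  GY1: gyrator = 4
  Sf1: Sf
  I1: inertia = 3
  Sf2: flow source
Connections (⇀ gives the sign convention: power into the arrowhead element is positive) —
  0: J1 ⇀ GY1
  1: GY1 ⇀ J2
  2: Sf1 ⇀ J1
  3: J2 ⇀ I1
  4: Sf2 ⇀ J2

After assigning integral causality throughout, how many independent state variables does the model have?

bond 2 stroke at Sf1  (Sf1: flow source, stroke at near end)
bond 4 stroke at Sf2  (Sf2 (Sf) sets flow on bond)
bond 0 stroke at J1  (J1: bond 2 brought flow, rest push out)
bond 1 stroke at J2  (through GY1, causality inverts; strokes same side of GY1)
bond 3 stroke at I1  (J2 effort already set via bond 1)

1  (I1 all integral)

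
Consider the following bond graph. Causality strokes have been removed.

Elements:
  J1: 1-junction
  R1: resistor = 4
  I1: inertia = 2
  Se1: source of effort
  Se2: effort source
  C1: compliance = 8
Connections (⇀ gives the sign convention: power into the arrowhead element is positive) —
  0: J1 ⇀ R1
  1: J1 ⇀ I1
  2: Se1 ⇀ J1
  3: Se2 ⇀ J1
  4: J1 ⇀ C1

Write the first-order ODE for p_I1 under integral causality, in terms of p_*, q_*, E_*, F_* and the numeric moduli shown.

dp_I1/dt = E_Se1 + E_Se2 - 2*p_I1 - q_C1/8

#2 →J1  (Se1 (Se) sets effort on bond)
#3 →J1  (Se2 fixes effort; stroke away)
#1 →I1  (prefer integral on I1)
#0 →J1  (J1 flow already set via bond 1)
#4 →J1  (J1: bond 1 brought flow, rest push out)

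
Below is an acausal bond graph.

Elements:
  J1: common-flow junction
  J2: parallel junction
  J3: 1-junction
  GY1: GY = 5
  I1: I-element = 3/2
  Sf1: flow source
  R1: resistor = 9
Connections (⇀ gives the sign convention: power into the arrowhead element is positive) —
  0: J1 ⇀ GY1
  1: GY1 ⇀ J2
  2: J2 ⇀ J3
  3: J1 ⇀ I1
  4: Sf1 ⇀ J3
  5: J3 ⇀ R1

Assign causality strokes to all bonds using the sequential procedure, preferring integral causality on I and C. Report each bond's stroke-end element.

bond 0 stroke→J1
bond 1 stroke→J2
bond 2 stroke→J3
bond 3 stroke→I1
bond 4 stroke→Sf1
bond 5 stroke→J3

bond 4 →Sf1  (source Sf1 imposes f)
bond 2 →J3  (J3 flow already set via bond 4)
bond 5 →J3  (1-jn J3 has f-setter on 4)
bond 1 →J2  (J2 needs exactly one e-in)
bond 0 →J1  (GY1: gyrator matches bond 1)
bond 3 →I1  (J1 needs exactly one f-in)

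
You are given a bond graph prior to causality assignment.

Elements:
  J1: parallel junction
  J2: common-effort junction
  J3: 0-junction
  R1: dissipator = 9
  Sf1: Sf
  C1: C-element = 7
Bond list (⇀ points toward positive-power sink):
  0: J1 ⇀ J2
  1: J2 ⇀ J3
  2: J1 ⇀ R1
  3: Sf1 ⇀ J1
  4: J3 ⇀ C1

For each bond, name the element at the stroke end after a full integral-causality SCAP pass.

bond 3 →Sf1  (source Sf1 imposes f)
bond 4 →J3  (C1: C, integral causality)
bond 1 →J2  (0-jn J3 has e-setter on 4)
bond 0 →J1  (J2 effort already set via bond 1)
bond 2 →R1  (J1: bond 0 brought effort, rest push out)

#0 |J1
#1 |J2
#2 |R1
#3 |Sf1
#4 |J3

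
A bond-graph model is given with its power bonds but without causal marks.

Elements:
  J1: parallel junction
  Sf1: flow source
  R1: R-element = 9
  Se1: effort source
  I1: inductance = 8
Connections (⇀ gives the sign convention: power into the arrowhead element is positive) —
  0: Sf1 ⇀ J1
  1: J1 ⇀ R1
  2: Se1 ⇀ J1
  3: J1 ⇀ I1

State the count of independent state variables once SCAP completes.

1  (I1 all integral)

#0 stroke→Sf1  (Sf1 (Sf) sets flow on bond)
#2 stroke→J1  (source Se1 imposes e)
#1 stroke→R1  (J1 effort already set via bond 2)
#3 stroke→I1  (J1 effort already set via bond 2)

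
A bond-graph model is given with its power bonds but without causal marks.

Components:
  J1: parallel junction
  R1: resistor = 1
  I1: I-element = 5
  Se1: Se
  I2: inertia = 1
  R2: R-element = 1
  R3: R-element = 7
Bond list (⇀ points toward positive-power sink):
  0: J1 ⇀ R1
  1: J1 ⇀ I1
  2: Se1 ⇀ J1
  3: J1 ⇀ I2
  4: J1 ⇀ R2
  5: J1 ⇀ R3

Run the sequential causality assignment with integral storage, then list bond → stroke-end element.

β0 →R1
β1 →I1
β2 →J1
β3 →I2
β4 →R2
β5 →R3

β2 stroke at J1  (Se1 fixes effort; stroke away)
β0 stroke at R1  (common-e at J1 fixed by 2)
β1 stroke at I1  (J1: bond 2 brought effort, rest push out)
β3 stroke at I2  (J1 effort already set via bond 2)
β4 stroke at R2  (0-jn J1 has e-setter on 2)
β5 stroke at R3  (J1 effort already set via bond 2)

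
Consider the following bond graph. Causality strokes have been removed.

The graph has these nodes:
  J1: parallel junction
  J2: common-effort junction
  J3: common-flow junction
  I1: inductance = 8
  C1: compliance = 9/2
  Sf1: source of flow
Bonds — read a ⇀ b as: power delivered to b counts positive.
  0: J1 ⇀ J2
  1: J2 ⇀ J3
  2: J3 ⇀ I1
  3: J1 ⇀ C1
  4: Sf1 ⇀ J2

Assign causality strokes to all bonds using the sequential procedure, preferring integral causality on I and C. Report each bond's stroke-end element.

#0 →J2
#1 →J3
#2 →I1
#3 →J1
#4 →Sf1

β4 stroke at Sf1  (source Sf1 imposes f)
β2 stroke at I1  (I1 integral (f out))
β1 stroke at J3  (1-jn J3 has f-setter on 2)
β0 stroke at J2  (only one effort-in slot at J2)
β3 stroke at J1  (closing 0-jn rule on J1)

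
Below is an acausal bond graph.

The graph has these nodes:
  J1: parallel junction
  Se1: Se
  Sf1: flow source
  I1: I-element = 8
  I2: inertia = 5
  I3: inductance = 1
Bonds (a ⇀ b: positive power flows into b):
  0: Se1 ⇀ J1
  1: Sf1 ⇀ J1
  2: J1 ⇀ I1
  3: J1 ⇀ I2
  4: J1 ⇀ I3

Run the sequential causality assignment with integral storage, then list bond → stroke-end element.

#0 stroke at J1
#1 stroke at Sf1
#2 stroke at I1
#3 stroke at I2
#4 stroke at I3

#0 |J1  (source Se1 imposes e)
#1 |Sf1  (Sf1: flow source, stroke at near end)
#2 |I1  (J1 effort already set via bond 0)
#3 |I2  (common-e at J1 fixed by 0)
#4 |I3  (J1 effort already set via bond 0)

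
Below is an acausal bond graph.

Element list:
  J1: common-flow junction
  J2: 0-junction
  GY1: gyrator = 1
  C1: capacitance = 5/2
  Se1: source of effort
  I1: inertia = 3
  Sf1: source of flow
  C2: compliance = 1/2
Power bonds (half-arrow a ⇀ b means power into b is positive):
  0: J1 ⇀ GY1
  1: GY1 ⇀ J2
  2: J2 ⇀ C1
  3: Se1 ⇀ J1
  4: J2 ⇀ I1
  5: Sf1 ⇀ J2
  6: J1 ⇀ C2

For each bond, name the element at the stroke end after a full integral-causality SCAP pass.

β0 →GY1
β1 →GY1
β2 →J2
β3 →J1
β4 →I1
β5 →Sf1
β6 →J1

b3 →J1  (source Se1 imposes e)
b5 →Sf1  (Sf1: flow source, stroke at near end)
b2 →J2  (C1: C, integral causality)
b1 →GY1  (J2 effort already set via bond 2)
b4 →I1  (0-jn J2 has e-setter on 2)
b0 →GY1  (GY GY1: same side as bond 1)
b6 →J1  (common-f at J1 fixed by 0)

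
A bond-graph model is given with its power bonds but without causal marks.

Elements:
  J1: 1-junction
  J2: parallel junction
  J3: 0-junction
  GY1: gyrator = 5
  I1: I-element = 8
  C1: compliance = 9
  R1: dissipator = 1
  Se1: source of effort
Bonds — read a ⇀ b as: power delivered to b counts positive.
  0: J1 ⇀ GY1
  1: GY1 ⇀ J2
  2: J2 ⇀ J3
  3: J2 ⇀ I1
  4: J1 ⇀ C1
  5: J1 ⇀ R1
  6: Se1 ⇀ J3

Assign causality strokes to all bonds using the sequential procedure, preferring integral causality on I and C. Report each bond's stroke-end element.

b0 stroke→GY1
b1 stroke→GY1
b2 stroke→J2
b3 stroke→I1
b4 stroke→J1
b5 stroke→J1
b6 stroke→J3

#6 stroke→J3  (Se1 fixes effort; stroke away)
#2 stroke→J2  (0-jn J3 has e-setter on 6)
#1 stroke→GY1  (J2 effort already set via bond 2)
#3 stroke→I1  (J2 effort already set via bond 2)
#0 stroke→GY1  (GY GY1: same side as bond 1)
#4 stroke→J1  (J1: bond 0 brought flow, rest push out)
#5 stroke→J1  (J1: bond 0 brought flow, rest push out)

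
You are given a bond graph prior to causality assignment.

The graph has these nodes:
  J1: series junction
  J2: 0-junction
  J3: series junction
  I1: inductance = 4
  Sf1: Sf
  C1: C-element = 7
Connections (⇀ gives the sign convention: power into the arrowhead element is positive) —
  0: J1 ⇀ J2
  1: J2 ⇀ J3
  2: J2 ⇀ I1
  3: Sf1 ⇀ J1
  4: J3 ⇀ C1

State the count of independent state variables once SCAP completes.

2  (C1, I1 all integral)

bond 3 |Sf1  (Sf1 (Sf) sets flow on bond)
bond 0 |J1  (common-f at J1 fixed by 3)
bond 2 |I1  (I1: I, integral causality)
bond 1 |J2  (J2: last free bond brings effort in)
bond 4 |J3  (common-f at J3 fixed by 1)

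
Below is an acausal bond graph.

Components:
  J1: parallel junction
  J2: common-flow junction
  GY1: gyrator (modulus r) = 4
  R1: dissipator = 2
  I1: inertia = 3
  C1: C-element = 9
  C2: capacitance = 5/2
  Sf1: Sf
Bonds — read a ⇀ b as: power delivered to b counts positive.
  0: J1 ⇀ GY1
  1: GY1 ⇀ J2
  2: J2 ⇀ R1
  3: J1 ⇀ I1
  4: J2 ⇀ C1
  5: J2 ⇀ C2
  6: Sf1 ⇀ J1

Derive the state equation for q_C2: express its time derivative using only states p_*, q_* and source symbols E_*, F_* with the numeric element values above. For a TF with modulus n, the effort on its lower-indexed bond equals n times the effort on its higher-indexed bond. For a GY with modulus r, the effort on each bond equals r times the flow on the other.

β6 →Sf1  (Sf1 (Sf) sets flow on bond)
β3 →I1  (prefer integral on I1)
β0 →J1  (J1: last free bond brings effort in)
β1 →J2  (GY GY1: same side as bond 0)
β4 →J2  (C1: C, integral causality)
β5 →J2  (C2 outputs effort q/C2)
β2 →R1  (closing 1-jn rule on J2)

dq_C2/dt = 2*F_Sf1 - 2*p_I1/3 - q_C1/18 - q_C2/5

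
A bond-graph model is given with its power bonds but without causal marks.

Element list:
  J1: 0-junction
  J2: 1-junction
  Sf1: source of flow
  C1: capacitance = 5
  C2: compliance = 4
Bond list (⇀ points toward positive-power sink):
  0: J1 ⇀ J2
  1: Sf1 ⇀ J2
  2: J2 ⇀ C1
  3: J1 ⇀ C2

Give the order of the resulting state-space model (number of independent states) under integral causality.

2  (C1, C2 all integral)

b1 stroke at Sf1  (Sf1 (Sf) sets flow on bond)
b0 stroke at J2  (J2: bond 1 brought flow, rest push out)
b2 stroke at J2  (J2: bond 1 brought flow, rest push out)
b3 stroke at J1  (J1: last free bond brings effort in)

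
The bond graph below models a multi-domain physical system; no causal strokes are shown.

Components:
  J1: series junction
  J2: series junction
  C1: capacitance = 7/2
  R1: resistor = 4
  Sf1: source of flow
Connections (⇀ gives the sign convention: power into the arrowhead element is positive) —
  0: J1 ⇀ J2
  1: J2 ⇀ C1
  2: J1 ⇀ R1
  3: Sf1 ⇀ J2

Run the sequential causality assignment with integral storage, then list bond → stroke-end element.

b3 →Sf1  (source Sf1 imposes f)
b0 →J2  (J2: bond 3 brought flow, rest push out)
b1 →J2  (J2: bond 3 brought flow, rest push out)
b2 →J1  (1-jn J1 has f-setter on 0)

β0 stroke→J2
β1 stroke→J2
β2 stroke→J1
β3 stroke→Sf1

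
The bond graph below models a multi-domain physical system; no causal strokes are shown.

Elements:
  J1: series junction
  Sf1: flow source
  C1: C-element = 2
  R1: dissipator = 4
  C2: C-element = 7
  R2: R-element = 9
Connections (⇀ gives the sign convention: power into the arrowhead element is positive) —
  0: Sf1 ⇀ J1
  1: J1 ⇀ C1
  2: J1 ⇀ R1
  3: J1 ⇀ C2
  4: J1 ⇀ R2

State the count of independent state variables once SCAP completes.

2  (C1, C2 all integral)

#0 stroke at Sf1  (Sf1 (Sf) sets flow on bond)
#1 stroke at J1  (J1: bond 0 brought flow, rest push out)
#2 stroke at J1  (J1: bond 0 brought flow, rest push out)
#3 stroke at J1  (J1 flow already set via bond 0)
#4 stroke at J1  (J1 flow already set via bond 0)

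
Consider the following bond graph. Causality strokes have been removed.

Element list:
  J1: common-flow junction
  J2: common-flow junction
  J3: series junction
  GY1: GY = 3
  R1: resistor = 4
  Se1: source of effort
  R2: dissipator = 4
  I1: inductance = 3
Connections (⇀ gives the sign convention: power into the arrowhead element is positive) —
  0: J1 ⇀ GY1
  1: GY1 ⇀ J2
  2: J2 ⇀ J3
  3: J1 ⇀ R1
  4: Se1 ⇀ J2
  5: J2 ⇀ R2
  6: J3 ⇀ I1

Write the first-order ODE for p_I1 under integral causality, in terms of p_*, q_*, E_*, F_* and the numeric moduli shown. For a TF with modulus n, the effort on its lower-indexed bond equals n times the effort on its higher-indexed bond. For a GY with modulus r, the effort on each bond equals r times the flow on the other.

β4 →J2  (source Se1 imposes e)
β6 →I1  (prefer integral on I1)
β2 →J3  (J3: bond 6 brought flow, rest push out)
β1 →J2  (common-f at J2 fixed by 2)
β5 →J2  (J2 flow already set via bond 2)
β0 →J1  (GY1 both-in/both-out from 1)
β3 →R1  (closing 1-jn rule on J1)

dp_I1/dt = E_Se1 - 25*p_I1/12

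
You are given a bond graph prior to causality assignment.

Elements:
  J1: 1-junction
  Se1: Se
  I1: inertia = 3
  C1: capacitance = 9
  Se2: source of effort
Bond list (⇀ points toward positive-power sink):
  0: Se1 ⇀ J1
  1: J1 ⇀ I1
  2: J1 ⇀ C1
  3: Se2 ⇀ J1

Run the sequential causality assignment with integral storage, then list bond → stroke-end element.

b0 stroke→J1
b1 stroke→I1
b2 stroke→J1
b3 stroke→J1

b0 stroke at J1  (Se1 fixes effort; stroke away)
b3 stroke at J1  (Se2 (Se) sets effort on bond)
b1 stroke at I1  (I1 outputs flow p/I1)
b2 stroke at J1  (J1: bond 1 brought flow, rest push out)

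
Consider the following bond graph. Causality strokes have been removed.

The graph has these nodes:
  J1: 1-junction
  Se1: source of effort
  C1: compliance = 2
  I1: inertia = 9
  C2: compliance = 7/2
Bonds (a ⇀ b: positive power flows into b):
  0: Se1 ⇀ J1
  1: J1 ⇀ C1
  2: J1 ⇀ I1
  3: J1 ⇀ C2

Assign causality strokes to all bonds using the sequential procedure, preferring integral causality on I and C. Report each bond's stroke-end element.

bond 0 stroke at J1  (Se1 fixes effort; stroke away)
bond 1 stroke at J1  (prefer integral on C1)
bond 2 stroke at I1  (I1: I, integral causality)
bond 3 stroke at J1  (1-jn J1 has f-setter on 2)

β0 stroke at J1
β1 stroke at J1
β2 stroke at I1
β3 stroke at J1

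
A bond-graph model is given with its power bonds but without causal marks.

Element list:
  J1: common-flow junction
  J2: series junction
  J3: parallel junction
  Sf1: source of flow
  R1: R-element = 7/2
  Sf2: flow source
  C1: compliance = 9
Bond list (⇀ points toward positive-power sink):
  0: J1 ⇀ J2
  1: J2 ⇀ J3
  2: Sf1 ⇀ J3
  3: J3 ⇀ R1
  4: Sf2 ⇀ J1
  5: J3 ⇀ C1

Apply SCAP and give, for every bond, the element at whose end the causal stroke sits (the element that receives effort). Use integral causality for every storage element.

bond 2 →Sf1  (Sf1 (Sf) sets flow on bond)
bond 4 →Sf2  (source Sf2 imposes f)
bond 0 →J1  (J1 flow already set via bond 4)
bond 1 →J2  (1-jn J2 has f-setter on 0)
bond 5 →J3  (C1 integral (e out))
bond 3 →R1  (common-e at J3 fixed by 5)

β0 |J1
β1 |J2
β2 |Sf1
β3 |R1
β4 |Sf2
β5 |J3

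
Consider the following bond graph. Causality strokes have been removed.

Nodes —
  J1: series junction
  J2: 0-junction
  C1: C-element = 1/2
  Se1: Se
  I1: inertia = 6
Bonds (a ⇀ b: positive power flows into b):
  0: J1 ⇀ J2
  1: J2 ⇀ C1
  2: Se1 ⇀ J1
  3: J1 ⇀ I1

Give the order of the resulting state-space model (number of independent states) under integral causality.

bond 2 stroke→J1  (Se1 (Se) sets effort on bond)
bond 1 stroke→J2  (C1: C, integral causality)
bond 0 stroke→J1  (J2: bond 1 brought effort, rest push out)
bond 3 stroke→I1  (closing 1-jn rule on J1)

2  (C1, I1 all integral)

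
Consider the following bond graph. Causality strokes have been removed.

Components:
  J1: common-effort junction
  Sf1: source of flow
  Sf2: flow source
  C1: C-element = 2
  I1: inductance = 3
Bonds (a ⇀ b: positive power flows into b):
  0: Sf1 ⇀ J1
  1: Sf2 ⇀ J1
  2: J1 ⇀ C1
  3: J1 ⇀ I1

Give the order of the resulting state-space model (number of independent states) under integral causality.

bond 0 stroke→Sf1  (Sf1: flow source, stroke at near end)
bond 1 stroke→Sf2  (Sf2: flow source, stroke at near end)
bond 2 stroke→J1  (C1 outputs effort q/C1)
bond 3 stroke→I1  (J1 effort already set via bond 2)

2  (C1, I1 all integral)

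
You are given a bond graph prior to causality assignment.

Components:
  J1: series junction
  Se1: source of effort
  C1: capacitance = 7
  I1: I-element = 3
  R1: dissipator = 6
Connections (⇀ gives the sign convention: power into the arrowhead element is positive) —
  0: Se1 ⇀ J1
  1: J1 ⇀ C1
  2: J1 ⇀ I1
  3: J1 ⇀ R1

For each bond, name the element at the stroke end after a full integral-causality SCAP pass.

b0 stroke at J1
b1 stroke at J1
b2 stroke at I1
b3 stroke at J1

β0 →J1  (Se1 fixes effort; stroke away)
β1 →J1  (C1 integral (e out))
β2 →I1  (I1 outputs flow p/I1)
β3 →J1  (J1: bond 2 brought flow, rest push out)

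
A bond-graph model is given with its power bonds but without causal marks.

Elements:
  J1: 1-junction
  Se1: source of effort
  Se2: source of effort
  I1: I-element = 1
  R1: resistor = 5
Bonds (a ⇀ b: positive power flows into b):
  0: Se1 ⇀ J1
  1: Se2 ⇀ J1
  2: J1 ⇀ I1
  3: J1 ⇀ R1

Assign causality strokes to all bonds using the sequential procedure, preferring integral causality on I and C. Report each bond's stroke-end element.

β0 →J1
β1 →J1
β2 →I1
β3 →J1

β0 →J1  (Se1 (Se) sets effort on bond)
β1 →J1  (Se2: effort source, stroke at far end)
β2 →I1  (prefer integral on I1)
β3 →J1  (1-jn J1 has f-setter on 2)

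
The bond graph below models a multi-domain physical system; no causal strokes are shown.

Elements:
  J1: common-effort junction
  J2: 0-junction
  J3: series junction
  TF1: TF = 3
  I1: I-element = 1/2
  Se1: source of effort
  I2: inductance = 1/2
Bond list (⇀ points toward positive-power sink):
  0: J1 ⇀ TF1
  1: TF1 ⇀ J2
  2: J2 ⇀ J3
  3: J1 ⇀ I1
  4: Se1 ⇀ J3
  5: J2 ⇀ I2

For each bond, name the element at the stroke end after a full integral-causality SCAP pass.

#0 stroke at J1
#1 stroke at TF1
#2 stroke at J2
#3 stroke at I1
#4 stroke at J3
#5 stroke at I2

bond 4 →J3  (Se1 fixes effort; stroke away)
bond 2 →J2  (only one flow-in slot at J3)
bond 1 →TF1  (J2 effort already set via bond 2)
bond 5 →I2  (J2 effort already set via bond 2)
bond 0 →J1  (TF1 one-in-one-out from 1)
bond 3 →I1  (common-e at J1 fixed by 0)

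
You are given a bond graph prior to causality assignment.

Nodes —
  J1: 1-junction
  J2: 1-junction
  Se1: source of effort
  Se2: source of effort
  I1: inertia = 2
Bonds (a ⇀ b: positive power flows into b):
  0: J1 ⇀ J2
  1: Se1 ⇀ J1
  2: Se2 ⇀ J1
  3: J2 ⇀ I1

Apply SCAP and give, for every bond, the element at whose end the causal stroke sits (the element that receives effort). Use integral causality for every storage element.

b0 stroke at J2
b1 stroke at J1
b2 stroke at J1
b3 stroke at I1

β1 →J1  (Se1 (Se) sets effort on bond)
β2 →J1  (Se2 (Se) sets effort on bond)
β0 →J2  (only one flow-in slot at J1)
β3 →I1  (J2: last free bond brings flow in)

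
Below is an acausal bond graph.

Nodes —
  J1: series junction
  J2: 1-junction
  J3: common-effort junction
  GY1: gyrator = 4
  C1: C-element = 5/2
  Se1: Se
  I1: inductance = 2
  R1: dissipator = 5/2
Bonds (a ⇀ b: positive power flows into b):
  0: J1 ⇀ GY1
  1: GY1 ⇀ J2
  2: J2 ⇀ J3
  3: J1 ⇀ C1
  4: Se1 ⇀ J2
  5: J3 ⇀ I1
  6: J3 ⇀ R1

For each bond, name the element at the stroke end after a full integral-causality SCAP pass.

bond 4 stroke at J2  (Se1: effort source, stroke at far end)
bond 3 stroke at J1  (C1 integral (e out))
bond 0 stroke at GY1  (J1 needs exactly one f-in)
bond 1 stroke at GY1  (through GY1, causality inverts; strokes same side of GY1)
bond 2 stroke at J2  (common-f at J2 fixed by 1)
bond 5 stroke at I1  (I1 outputs flow p/I1)
bond 6 stroke at J3  (closing 0-jn rule on J3)

#0 →GY1
#1 →GY1
#2 →J2
#3 →J1
#4 →J2
#5 →I1
#6 →J3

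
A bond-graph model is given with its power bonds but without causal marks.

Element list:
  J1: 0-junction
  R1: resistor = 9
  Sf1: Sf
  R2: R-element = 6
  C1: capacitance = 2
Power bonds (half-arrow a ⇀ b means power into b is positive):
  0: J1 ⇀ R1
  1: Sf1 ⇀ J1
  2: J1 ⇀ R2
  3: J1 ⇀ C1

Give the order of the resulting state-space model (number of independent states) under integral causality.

β1 stroke→Sf1  (Sf1: flow source, stroke at near end)
β3 stroke→J1  (prefer integral on C1)
β0 stroke→R1  (J1 effort already set via bond 3)
β2 stroke→R2  (0-jn J1 has e-setter on 3)

1  (C1 all integral)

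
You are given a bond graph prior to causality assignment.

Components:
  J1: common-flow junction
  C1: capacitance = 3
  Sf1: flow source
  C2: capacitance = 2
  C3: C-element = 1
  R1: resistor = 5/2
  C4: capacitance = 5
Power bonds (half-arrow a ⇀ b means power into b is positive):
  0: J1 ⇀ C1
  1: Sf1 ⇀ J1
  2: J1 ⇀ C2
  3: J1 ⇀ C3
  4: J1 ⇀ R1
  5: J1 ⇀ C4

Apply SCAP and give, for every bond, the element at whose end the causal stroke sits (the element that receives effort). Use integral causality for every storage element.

#0 →J1
#1 →Sf1
#2 →J1
#3 →J1
#4 →J1
#5 →J1

#1 →Sf1  (Sf1 fixes flow; stroke at Sf1)
#0 →J1  (common-f at J1 fixed by 1)
#2 →J1  (common-f at J1 fixed by 1)
#3 →J1  (1-jn J1 has f-setter on 1)
#4 →J1  (1-jn J1 has f-setter on 1)
#5 →J1  (common-f at J1 fixed by 1)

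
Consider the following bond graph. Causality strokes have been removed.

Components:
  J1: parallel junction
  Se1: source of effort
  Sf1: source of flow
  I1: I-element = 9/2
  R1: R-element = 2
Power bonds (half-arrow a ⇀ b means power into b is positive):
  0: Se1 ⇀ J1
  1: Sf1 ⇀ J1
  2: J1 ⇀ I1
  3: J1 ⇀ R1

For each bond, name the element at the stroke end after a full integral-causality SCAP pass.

b0 stroke at J1  (Se1: effort source, stroke at far end)
b1 stroke at Sf1  (source Sf1 imposes f)
b2 stroke at I1  (0-jn J1 has e-setter on 0)
b3 stroke at R1  (J1 effort already set via bond 0)

bond 0 stroke→J1
bond 1 stroke→Sf1
bond 2 stroke→I1
bond 3 stroke→R1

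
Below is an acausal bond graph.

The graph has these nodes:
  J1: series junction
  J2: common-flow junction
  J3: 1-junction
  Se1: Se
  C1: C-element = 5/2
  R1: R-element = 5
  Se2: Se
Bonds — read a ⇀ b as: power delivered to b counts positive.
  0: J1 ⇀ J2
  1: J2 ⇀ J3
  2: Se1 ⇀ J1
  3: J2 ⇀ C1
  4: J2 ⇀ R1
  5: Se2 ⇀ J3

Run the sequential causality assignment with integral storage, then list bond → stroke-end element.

#2 →J1  (Se1 (Se) sets effort on bond)
#5 →J3  (Se2: effort source, stroke at far end)
#0 →J2  (J1 needs exactly one f-in)
#1 →J2  (only one flow-in slot at J3)
#3 →J2  (C1 integral (e out))
#4 →R1  (closing 1-jn rule on J2)

β0 stroke at J2
β1 stroke at J2
β2 stroke at J1
β3 stroke at J2
β4 stroke at R1
β5 stroke at J3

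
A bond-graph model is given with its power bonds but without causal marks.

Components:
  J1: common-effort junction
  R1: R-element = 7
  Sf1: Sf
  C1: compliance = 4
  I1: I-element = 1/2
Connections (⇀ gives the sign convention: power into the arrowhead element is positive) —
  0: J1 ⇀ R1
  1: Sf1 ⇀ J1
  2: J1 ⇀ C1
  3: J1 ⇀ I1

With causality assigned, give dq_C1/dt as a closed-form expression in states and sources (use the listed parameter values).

β1 stroke→Sf1  (source Sf1 imposes f)
β2 stroke→J1  (C1 integral (e out))
β0 stroke→R1  (J1 effort already set via bond 2)
β3 stroke→I1  (J1 effort already set via bond 2)

dq_C1/dt = F_Sf1 - 2*p_I1 - q_C1/28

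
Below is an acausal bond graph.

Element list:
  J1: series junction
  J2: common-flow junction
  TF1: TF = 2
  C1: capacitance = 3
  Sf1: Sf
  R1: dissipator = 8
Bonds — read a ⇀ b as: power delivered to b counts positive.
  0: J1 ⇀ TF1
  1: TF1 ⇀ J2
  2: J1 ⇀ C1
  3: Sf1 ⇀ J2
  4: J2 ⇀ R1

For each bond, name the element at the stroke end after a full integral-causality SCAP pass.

b0 →TF1
b1 →J2
b2 →J1
b3 →Sf1
b4 →J2

bond 3 →Sf1  (Sf1 fixes flow; stroke at Sf1)
bond 1 →J2  (common-f at J2 fixed by 3)
bond 4 →J2  (J2 flow already set via bond 3)
bond 0 →TF1  (TF TF1: opposite of bond 1)
bond 2 →J1  (common-f at J1 fixed by 0)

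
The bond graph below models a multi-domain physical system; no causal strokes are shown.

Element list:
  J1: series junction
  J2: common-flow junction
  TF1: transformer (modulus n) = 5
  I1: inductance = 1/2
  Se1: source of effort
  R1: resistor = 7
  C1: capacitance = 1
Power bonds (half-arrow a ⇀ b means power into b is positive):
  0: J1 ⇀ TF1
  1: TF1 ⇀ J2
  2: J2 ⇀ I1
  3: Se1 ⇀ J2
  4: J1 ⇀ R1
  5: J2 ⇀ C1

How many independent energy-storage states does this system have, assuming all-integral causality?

bond 3 stroke at J2  (source Se1 imposes e)
bond 2 stroke at I1  (I1 outputs flow p/I1)
bond 1 stroke at J2  (J2: bond 2 brought flow, rest push out)
bond 5 stroke at J2  (J2: bond 2 brought flow, rest push out)
bond 0 stroke at TF1  (through TF1, causality passes straight; one stroke at TF1)
bond 4 stroke at J1  (J1 flow already set via bond 0)

2  (C1, I1 all integral)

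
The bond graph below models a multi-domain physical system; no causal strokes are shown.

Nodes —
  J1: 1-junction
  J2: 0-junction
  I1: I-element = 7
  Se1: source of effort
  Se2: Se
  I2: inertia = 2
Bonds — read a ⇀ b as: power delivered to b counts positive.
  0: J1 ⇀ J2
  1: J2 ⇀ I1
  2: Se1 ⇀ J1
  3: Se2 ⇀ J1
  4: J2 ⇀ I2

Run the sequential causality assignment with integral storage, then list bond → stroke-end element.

β2 |J1  (Se1: effort source, stroke at far end)
β3 |J1  (source Se2 imposes e)
β0 |J2  (J1 needs exactly one f-in)
β1 |I1  (common-e at J2 fixed by 0)
β4 |I2  (common-e at J2 fixed by 0)

β0 →J2
β1 →I1
β2 →J1
β3 →J1
β4 →I2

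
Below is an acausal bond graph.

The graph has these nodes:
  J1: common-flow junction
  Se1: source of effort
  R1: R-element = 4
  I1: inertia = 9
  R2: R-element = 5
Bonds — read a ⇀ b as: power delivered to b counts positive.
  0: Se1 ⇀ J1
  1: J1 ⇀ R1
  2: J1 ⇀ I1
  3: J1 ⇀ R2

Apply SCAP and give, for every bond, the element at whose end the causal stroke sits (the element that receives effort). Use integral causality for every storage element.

bond 0 |J1
bond 1 |J1
bond 2 |I1
bond 3 |J1

β0 →J1  (source Se1 imposes e)
β2 →I1  (I1 outputs flow p/I1)
β1 →J1  (1-jn J1 has f-setter on 2)
β3 →J1  (J1: bond 2 brought flow, rest push out)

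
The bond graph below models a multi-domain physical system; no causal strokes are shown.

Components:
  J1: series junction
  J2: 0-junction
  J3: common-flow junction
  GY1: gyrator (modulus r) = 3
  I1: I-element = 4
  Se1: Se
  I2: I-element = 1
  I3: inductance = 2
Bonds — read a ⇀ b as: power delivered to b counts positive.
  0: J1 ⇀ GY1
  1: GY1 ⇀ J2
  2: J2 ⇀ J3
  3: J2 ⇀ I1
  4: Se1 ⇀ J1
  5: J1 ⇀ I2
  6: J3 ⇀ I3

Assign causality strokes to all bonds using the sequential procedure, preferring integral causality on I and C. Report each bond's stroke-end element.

#4 stroke at J1  (source Se1 imposes e)
#3 stroke at I1  (I1 outputs flow p/I1)
#5 stroke at I2  (prefer integral on I2)
#0 stroke at J1  (common-f at J1 fixed by 5)
#1 stroke at J2  (GY1: gyrator matches bond 0)
#2 stroke at J3  (J2: bond 1 brought effort, rest push out)
#6 stroke at I3  (J3: last free bond brings flow in)

bond 0 |J1
bond 1 |J2
bond 2 |J3
bond 3 |I1
bond 4 |J1
bond 5 |I2
bond 6 |I3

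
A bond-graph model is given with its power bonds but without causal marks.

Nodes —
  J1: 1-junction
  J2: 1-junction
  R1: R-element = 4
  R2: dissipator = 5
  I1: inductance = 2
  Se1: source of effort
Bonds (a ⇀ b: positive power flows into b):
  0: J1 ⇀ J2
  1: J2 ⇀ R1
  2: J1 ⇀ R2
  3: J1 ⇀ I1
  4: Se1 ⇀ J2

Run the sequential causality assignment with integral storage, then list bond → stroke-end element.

#4 stroke→J2  (Se1 (Se) sets effort on bond)
#3 stroke→I1  (I1: I, integral causality)
#0 stroke→J1  (J1: bond 3 brought flow, rest push out)
#2 stroke→J1  (common-f at J1 fixed by 3)
#1 stroke→J2  (J2: bond 0 brought flow, rest push out)

β0 |J1
β1 |J2
β2 |J1
β3 |I1
β4 |J2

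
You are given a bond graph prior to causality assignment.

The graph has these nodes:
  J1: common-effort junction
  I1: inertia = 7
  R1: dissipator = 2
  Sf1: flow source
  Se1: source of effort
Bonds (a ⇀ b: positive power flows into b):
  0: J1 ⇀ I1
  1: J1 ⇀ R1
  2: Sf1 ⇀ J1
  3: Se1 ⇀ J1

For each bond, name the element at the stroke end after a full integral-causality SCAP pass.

β2 →Sf1  (source Sf1 imposes f)
β3 →J1  (Se1: effort source, stroke at far end)
β0 →I1  (0-jn J1 has e-setter on 3)
β1 →R1  (J1: bond 3 brought effort, rest push out)

#0 stroke at I1
#1 stroke at R1
#2 stroke at Sf1
#3 stroke at J1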